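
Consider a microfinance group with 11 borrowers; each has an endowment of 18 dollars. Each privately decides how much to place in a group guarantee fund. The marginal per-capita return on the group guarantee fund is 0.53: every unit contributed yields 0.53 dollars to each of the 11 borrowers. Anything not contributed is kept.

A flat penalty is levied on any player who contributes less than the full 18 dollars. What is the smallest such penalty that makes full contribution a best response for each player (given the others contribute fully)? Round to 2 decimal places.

Given the others contribute fully, the best deviation is to contribute 0 (any partial contribution still incurs the fine and gives up units whose private return 0.53 is below 1).
Deviating from 18 to 0 saves 18 dollars but forfeits the deviator's share of the drop in the group guarantee fund: 0.53 × 18 = 9.54.
So the deviation gain is 18 − 9.54 = 8.46, and the fine must be at least 8.46 dollars to wipe it out.

8.46 dollars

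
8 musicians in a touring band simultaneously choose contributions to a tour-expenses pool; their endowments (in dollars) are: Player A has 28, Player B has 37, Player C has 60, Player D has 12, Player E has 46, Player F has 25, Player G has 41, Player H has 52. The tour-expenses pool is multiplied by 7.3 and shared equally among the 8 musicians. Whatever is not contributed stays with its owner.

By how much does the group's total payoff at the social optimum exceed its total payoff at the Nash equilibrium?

The private return per contributed unit is 7.3/8 = 0.9125 < 1 for every player regardless of endowment, so the Nash equilibrium is zero contribution and the group total is Σ E_j = 28 + 37 + 60 + 12 + 46 + 25 + 41 + 52 = 301.
Each contributed unit returns 7.300 to the group, so the social optimum is full contribution by everyone: group total = 7.300 × 301 = 2197.30.
Efficiency loss = (7.300 − 1) × 301 = 1896.30.

1896.30 dollars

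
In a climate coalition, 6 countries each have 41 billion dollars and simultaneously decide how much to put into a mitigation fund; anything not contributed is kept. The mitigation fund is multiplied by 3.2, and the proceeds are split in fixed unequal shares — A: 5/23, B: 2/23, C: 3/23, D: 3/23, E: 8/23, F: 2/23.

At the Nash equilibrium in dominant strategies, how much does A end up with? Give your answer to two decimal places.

69.52 billion dollars

For player j, contributing a unit is worthwhile iff 3.2 × (j's share) ≥ 1, i.e. iff j's share is at least 0.3125.
E alone (share 8/23) is above the threshold, contributing 41; the remaining 5 contribute 0. Total contributed: 41.
A keeps 41 and receives 3.2 × 41 × 5/23 = 28.52 from the mitigation fund, for a payoff of 69.52.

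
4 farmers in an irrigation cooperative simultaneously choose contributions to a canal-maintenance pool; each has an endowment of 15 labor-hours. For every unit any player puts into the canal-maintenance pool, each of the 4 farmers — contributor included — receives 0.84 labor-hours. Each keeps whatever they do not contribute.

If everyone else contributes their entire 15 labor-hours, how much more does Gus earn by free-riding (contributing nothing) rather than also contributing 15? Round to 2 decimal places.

Switching from a contribution of 15 to 0 lets Gus keep an extra 15 labor-hours, but lowers the canal-maintenance pool by 15, which costs Gus their own share of that drop: 0.84 × 15 = 12.60.
Net gain = 15 − 12.60 = 2.40. The private return per contributed unit (0.84) is below 1, so free-riding is indeed the best response regardless of what the others do.

2.40 labor-hours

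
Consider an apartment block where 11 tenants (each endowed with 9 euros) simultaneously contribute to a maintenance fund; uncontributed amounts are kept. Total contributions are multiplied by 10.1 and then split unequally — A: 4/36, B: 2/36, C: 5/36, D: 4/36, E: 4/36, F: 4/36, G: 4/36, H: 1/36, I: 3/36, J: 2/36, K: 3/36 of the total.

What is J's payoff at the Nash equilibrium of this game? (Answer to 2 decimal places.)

39.30 euros

Each unit j contributes comes back to j as 10.1 × (j's share), so j prefers to contribute only if that share exceeds 1/10.1 = 0.0990; otherwise keeping the unit dominates.
The shares above 0.0990 belong to A, C, D, E, F and G, contributing 9 each; the remaining 5 contribute 0. Total contributed: 54.
J keeps 9 and receives 10.1 × 54 × 2/36 = 30.30 from the maintenance fund, for a payoff of 39.30.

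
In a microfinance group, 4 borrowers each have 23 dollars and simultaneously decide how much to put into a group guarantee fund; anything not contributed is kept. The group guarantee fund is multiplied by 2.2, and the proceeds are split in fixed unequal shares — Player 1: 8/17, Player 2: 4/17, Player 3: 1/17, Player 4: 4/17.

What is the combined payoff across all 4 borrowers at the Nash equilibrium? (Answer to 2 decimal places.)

119.60 dollars

A player with share s gets back 2.2·s per unit contributed, so full contribution is dominant for anyone with s > 1/2.2 = 0.4545 and zero contribution is dominant for anyone below.
Player 1 alone (share 8/17) is above the threshold, contributing 23; the remaining 3 contribute 0. Total contributed: 23.
The group guarantee fund pays out 2.2 × 23 = 50.60 in total (split across the unequal shares, but the aggregate is all that matters for the group sum).
The 3 free-riders keep 23 each, adding 69. Group total = 69 + 50.60 = 119.60.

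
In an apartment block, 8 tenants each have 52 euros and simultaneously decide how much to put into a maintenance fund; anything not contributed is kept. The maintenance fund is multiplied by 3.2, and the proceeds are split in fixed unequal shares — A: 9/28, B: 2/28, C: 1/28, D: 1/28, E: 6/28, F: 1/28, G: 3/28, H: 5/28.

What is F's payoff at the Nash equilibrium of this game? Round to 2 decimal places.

A player with share s gets back 3.2·s per unit contributed, so full contribution is dominant for anyone with s > 1/3.2 = 0.3125 and zero contribution is dominant for anyone below.
A alone (share 9/28) is above the threshold, contributing 52; the remaining 7 contribute 0. Total contributed: 52.
F keeps 52 and receives 3.2 × 52 × 1/28 = 5.94 from the maintenance fund, for a payoff of 57.94.

57.94 euros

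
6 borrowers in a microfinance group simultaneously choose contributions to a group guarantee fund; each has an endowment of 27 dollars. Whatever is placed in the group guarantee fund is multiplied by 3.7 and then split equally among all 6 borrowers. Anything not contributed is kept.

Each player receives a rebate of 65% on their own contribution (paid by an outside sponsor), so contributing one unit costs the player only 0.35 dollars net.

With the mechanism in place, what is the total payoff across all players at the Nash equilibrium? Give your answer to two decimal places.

704.70 dollars

Under the mechanism each unit contributed yields (3.7/6) / 0.35 = 1.7619 back to its contributor per unit of net cost, which exceeds 1, making full contribution the dominant choice for everyone.
At the Nash equilibrium everyone contributes 27. Group total payoff = 6 × (27 × 0.65 + 3.7 × 27) = 704.70.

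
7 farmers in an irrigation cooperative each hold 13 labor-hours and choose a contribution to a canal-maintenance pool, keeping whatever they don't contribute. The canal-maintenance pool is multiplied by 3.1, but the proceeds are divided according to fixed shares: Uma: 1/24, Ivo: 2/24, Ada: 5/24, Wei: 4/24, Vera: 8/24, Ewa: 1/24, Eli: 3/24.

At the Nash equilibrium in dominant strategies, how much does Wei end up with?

19.72 labor-hours

Each unit j contributes comes back to j as 3.1 × (j's share), so j prefers to contribute only if that share exceeds 1/3.1 = 0.3226; otherwise keeping the unit dominates.
Only Vera (8/24) clears that bar, contributing 13; the remaining 6 contribute 0. Total contributed: 13.
Wei keeps 13 and receives 3.1 × 13 × 4/24 = 6.72 from the canal-maintenance pool, for a payoff of 19.72.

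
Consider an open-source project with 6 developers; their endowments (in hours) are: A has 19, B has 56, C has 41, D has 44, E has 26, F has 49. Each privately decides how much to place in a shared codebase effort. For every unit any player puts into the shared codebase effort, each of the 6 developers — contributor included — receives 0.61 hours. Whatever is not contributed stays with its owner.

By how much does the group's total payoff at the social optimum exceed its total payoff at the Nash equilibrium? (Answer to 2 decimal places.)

625.10 hours

The private return per contributed unit is 0.61 < 1 for everyone, so the Nash equilibrium is zero contribution and the group total is Σ E_j = 19 + 56 + 41 + 44 + 26 + 49 = 235.
Each contributed unit returns 3.660 to the group, so the social optimum is full contribution by everyone: group total = 3.660 × 235 = 860.10.
Efficiency loss = (3.660 − 1) × 235 = 625.10.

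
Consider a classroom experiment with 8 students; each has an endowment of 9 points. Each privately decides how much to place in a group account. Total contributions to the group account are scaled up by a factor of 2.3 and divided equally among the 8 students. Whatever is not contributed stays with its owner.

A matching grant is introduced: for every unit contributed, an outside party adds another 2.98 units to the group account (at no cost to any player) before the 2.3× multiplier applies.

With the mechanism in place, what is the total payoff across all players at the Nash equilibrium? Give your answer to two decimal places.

659.09 points

The effective private return per unit is now 2.3 × 3.98 / 8 = 1.1443 > 1, so every player's dominant strategy flips to full contribution.
At the Nash equilibrium everyone contributes 9. Group total payoff = 2.3 × 3.98 × 72 = 659.09.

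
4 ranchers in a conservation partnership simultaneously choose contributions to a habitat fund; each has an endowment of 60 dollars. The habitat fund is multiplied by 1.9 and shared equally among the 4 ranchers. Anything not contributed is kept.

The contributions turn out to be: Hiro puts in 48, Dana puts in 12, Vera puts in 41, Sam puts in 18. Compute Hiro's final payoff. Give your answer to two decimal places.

Total contributed: 48 + 12 + 41 + 18 = 119.
Each receives 1.9 × 119 / 4 = 56.53 from the habitat fund.
Hiro keeps 60 − 48 = 12, so Hiro's payoff is 12 + 56.53 = 68.53.

68.53 dollars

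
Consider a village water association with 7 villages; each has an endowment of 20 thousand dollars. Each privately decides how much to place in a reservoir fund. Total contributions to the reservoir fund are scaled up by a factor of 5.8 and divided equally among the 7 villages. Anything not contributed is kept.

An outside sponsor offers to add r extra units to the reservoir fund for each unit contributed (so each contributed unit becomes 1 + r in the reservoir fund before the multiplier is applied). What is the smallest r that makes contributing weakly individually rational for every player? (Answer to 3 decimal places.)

0.207

With matching at rate r, one contributed unit becomes (1 + r) in the reservoir fund and returns 5.8 × (1 + r) / 7 to the contributor.
Setting this equal to 1: 1 + r = 7/5.8 = 1.2069.
So the minimum matching rate is r = 1.2069 − 1 = 0.207.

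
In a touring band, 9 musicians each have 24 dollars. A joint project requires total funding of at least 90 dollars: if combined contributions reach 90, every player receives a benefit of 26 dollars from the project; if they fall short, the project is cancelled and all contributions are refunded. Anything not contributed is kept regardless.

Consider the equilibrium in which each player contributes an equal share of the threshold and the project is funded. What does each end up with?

Equal share of the threshold: 90/9 = 10.
At this profile no one gains by cutting their contribution: any cut drops the total below 90, the project is cancelled, contributions are refunded, and the deviator ends with 24, which is less than 24 − 10 + 26 = 40. Contributing more than 10 just wastes the excess. So contributing exactly 10 is a best response.
Each player's payoff: 24 − 10 + 26 = 40.

40 dollars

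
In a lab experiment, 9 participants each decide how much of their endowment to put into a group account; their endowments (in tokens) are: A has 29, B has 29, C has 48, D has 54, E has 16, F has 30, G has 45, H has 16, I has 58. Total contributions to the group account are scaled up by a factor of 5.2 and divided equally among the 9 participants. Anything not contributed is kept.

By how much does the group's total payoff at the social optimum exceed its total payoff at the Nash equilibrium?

The private return per contributed unit is 5.2/9 = 0.5778 < 1 for every player regardless of endowment, so the Nash equilibrium is zero contribution and the group total is Σ E_j = 29 + 29 + 48 + 54 + 16 + 30 + 45 + 16 + 58 = 325.
Each contributed unit returns 5.200 to the group, so the social optimum is full contribution by everyone: group total = 5.200 × 325 = 1690.00.
Efficiency loss = (5.200 − 1) × 325 = 1365.00.

1365.00 tokens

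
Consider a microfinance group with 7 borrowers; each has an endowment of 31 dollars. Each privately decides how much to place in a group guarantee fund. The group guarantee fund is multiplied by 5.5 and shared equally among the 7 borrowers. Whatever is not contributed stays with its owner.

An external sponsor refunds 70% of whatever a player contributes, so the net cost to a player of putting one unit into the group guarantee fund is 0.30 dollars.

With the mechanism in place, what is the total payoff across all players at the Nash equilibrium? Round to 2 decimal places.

1345.40 dollars

Under the mechanism each unit contributed yields (5.5/7) / 0.30 = 2.6190 back to its contributor per unit of net cost, which exceeds 1, making full contribution the dominant choice for everyone.
So the Nash equilibrium is full contribution by all 7; the group earns 7 × (31 × 0.70 + 5.5 × 31) = 1345.40.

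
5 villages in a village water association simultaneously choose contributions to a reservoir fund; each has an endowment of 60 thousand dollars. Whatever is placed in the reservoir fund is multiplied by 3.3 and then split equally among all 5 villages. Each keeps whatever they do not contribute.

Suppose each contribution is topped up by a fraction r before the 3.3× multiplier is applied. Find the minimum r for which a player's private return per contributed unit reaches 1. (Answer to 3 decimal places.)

0.515

With matching at rate r, one contributed unit becomes (1 + r) in the reservoir fund and returns 3.3 × (1 + r) / 5 to the contributor.
Setting this equal to 1: 1 + r = 5/3.3 = 1.5152.
So the minimum matching rate is r = 1.5152 − 1 = 0.515.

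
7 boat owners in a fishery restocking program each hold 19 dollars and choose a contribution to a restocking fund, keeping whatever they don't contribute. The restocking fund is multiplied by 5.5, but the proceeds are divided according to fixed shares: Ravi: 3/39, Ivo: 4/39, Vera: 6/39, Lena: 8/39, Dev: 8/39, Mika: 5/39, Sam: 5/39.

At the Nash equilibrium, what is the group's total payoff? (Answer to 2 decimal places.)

304.00 dollars

For player j, contributing a unit is worthwhile iff 5.5 × (j's share) ≥ 1, i.e. iff j's share is at least 0.1818.
Lena and Dev clear that bar, contributing 19 each; the remaining 5 contribute 0. Total contributed: 38.
The restocking fund pays out 5.5 × 38 = 209.00 in total (split across the unequal shares, but the aggregate is all that matters for the group sum).
The 5 free-riders keep 19 each, adding 95. Group total = 95 + 209.00 = 304.00.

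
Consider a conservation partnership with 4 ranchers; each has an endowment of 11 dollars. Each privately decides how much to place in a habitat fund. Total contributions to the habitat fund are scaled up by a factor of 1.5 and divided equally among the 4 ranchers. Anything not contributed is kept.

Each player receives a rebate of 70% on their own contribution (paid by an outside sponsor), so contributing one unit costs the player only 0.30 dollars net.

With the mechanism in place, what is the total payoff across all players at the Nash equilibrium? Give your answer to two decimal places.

96.80 dollars

With the mechanism, a contributed unit returns (1.5/4) / 0.30 = 1.2500 per unit of net cost to the contributor — now above 1 — so contributing fully is weakly dominant for every player.
So the Nash equilibrium is full contribution by all 4; the group earns 4 × (11 × 0.70 + 1.5 × 11) = 96.80.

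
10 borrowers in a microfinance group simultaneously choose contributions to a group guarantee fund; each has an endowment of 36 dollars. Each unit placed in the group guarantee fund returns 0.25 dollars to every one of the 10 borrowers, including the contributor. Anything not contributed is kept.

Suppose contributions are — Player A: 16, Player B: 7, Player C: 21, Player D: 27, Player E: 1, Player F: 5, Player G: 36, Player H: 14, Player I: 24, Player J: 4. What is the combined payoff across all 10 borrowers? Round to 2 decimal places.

Total contributed: 16 + 7 + 21 + 27 + 1 + 5 + 36 + 14 + 24 + 4 = 155; total kept: 10 × 36 − 155 = 205.
The group guarantee fund pays out 0.25 × 10 × 155 = 387.50 in aggregate.
Group total = 205 + 387.50 = 592.50.

592.50 dollars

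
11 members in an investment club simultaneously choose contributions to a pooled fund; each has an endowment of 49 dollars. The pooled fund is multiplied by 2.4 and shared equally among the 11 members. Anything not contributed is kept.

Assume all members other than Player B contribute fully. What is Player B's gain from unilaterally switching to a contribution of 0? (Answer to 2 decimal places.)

38.31 dollars

Switching from a contribution of 49 to 0 lets Player B keep an extra 49 dollars, but lowers the pooled fund by 49, which costs Player B their own share of that drop: 2.4/11 × 49 = 10.69.
Net gain = 49 − 10.69 = 38.31. The private return per contributed unit (0.2182) is below 1, so free-riding is indeed the best response regardless of what the others do.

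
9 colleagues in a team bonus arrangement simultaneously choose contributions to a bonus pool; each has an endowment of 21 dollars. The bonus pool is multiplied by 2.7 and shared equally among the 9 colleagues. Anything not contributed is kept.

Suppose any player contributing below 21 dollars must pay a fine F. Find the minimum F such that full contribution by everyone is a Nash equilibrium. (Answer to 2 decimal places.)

14.70 dollars

Given the others contribute fully, the best deviation is to contribute 0 (any partial contribution still incurs the fine and gives up units whose private return 0.3000 is below 1).
Deviating from 21 to 0 saves 21 dollars but forfeits the deviator's share of the drop in the bonus pool: 2.7/9 × 21 = 6.30.
So the deviation gain is 21 − 6.30 = 14.70, and the fine must be at least 14.70 dollars to wipe it out.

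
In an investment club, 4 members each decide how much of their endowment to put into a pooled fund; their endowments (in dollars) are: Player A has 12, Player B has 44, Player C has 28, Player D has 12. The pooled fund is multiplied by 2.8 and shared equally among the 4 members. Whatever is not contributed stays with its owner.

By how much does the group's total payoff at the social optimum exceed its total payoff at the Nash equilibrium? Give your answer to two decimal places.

The private return per contributed unit is 2.8/4 = 0.7000 < 1 for every player regardless of endowment, so the Nash equilibrium is zero contribution and the group total is Σ E_j = 12 + 44 + 28 + 12 = 96.
Each contributed unit returns 2.800 to the group, so the social optimum is full contribution by everyone: group total = 2.800 × 96 = 268.80.
Efficiency loss = (2.800 − 1) × 96 = 172.80.

172.80 dollars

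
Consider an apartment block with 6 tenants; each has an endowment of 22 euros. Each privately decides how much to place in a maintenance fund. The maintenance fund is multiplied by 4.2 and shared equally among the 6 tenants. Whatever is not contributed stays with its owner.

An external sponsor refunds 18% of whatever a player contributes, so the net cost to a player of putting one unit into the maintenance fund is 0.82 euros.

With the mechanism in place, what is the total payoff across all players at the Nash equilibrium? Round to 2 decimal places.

With the mechanism, a contributed unit returns (4.2/6) / 0.82 = 0.8537 per unit of net cost — still below 1 — so contributing 0 remains dominant for every player.
At the Nash equilibrium no one contributes; group total payoff = 6 × 22 = 132.

132.00 euros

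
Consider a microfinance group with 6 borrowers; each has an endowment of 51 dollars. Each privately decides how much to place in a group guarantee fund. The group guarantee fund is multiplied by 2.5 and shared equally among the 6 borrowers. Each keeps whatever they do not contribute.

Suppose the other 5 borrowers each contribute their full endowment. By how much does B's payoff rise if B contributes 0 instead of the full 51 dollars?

29.75 dollars

Switching from a contribution of 51 to 0 lets B keep an extra 51 dollars, but lowers the group guarantee fund by 51, which costs B their own share of that drop: 2.5/6 × 51 = 21.25.
Net gain = 51 − 21.25 = 29.75. The private return per contributed unit (0.4167) is below 1, so free-riding is indeed the best response regardless of what the others do.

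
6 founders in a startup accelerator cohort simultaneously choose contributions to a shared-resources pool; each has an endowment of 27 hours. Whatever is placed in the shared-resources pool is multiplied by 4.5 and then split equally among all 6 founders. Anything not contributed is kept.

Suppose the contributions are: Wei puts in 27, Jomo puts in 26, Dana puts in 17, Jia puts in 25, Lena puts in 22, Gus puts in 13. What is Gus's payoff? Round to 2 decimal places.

Total contributed: 27 + 26 + 17 + 25 + 22 + 13 = 130.
Each receives 4.5 × 130 / 6 = 97.50 from the shared-resources pool.
Gus keeps 27 − 13 = 14, so Gus's payoff is 14 + 97.50 = 111.50.

111.50 hours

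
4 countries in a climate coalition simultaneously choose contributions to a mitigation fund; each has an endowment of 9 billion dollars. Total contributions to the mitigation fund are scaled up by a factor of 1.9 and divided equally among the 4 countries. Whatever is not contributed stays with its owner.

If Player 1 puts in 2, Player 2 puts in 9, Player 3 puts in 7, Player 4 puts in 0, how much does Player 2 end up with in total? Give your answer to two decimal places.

Total contributed: 2 + 9 + 7 + 0 = 18.
Each receives 1.9 × 18 / 4 = 8.55 from the mitigation fund.
Player 2 keeps 9 − 9 = 0, so Player 2's payoff is 0 + 8.55 = 8.55.

8.55 billion dollars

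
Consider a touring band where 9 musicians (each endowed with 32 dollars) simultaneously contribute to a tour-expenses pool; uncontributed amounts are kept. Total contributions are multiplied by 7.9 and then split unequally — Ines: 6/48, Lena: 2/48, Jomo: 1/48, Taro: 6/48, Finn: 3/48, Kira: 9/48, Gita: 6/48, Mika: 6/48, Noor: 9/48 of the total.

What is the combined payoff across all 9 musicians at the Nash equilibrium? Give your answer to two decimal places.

729.60 dollars

For player j, contributing a unit is worthwhile iff 7.9 × (j's share) ≥ 1, i.e. iff j's share is at least 0.1266.
Kira and Noor are above the threshold, contributing 32 each; the remaining 7 contribute 0. Total contributed: 64.
The tour-expenses pool pays out 7.9 × 64 = 505.60 in total (split across the unequal shares, but the aggregate is all that matters for the group sum).
The 7 free-riders keep 32 each, adding 224. Group total = 224 + 505.60 = 729.60.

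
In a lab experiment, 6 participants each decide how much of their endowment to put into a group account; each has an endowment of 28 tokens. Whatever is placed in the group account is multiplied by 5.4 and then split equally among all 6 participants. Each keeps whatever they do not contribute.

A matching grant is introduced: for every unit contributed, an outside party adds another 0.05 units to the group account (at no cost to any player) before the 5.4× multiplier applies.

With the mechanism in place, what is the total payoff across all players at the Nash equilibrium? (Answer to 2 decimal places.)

The effective private return is 5.4 × 1.05 / 6 = 0.9450, which is still under 1, so the mechanism doesn't change anyone's dominant strategy: zero contribution.
Everyone keeps their endowment and the group total is 6 × 28 = 168.

168.00 tokens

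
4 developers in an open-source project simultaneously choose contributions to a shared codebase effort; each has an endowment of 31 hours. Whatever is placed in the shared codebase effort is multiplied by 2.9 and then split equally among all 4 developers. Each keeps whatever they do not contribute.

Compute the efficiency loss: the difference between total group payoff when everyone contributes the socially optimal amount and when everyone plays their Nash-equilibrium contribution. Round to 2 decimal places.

Each contributed unit returns 2.9/4 = 0.7250 to its contributor — below 1 — so contributing 0 is dominant for every player. At the Nash equilibrium everyone keeps their 31, and the group total is 4 × 31 = 124.
Each contributed unit returns 2.900 to the group as a whole (0.7250 to each of 4 players), which exceeds 1, so the social optimum is full contribution: group total = 2.900 × 124 = 359.60.
Efficiency loss = 359.60 − 124 = 235.60.

235.60 hours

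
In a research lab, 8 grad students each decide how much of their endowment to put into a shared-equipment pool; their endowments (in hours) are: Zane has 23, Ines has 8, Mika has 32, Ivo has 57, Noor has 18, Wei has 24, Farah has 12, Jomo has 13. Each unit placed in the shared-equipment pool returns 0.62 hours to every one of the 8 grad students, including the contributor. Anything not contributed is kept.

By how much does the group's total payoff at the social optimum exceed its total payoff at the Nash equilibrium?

740.52 hours

The private return per contributed unit is 0.62 < 1 for everyone, so the Nash equilibrium is zero contribution and the group total is Σ E_j = 23 + 8 + 32 + 57 + 18 + 24 + 12 + 13 = 187.
Each contributed unit returns 4.960 to the group, so the social optimum is full contribution by everyone: group total = 4.960 × 187 = 927.52.
Efficiency loss = (4.960 − 1) × 187 = 740.52.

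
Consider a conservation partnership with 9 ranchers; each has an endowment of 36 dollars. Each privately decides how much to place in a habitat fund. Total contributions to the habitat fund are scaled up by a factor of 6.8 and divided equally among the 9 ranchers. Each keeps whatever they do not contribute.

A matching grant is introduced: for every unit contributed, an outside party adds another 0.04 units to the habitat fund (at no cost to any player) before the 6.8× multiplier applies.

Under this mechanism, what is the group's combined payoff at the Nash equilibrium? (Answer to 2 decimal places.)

The effective private return is 6.8 × 1.04 / 9 = 0.7858, which is still under 1, so the mechanism doesn't change anyone's dominant strategy: zero contribution.
Everyone keeps their endowment and the group total is 9 × 36 = 324.

324.00 dollars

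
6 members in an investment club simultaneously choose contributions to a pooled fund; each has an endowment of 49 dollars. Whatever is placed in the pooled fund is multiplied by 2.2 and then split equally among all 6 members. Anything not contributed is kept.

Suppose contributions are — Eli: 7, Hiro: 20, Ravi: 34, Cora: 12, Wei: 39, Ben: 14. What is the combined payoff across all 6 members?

445.20 dollars

Total contributed: 7 + 20 + 34 + 12 + 39 + 14 = 126; total kept: 6 × 49 − 126 = 168.
The pooled fund pays out 2.2 × 126 = 277.20 in aggregate.
Group total = 168 + 277.20 = 445.20.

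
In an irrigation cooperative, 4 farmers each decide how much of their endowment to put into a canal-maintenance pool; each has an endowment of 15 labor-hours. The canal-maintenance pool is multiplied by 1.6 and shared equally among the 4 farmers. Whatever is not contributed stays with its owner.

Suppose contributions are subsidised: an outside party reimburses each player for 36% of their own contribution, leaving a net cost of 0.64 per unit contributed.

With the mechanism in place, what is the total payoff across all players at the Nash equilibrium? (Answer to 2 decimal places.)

60.00 labor-hours

Even with the mechanism, each unit contributed returns only (1.6/4) / 0.64 = 0.6250 per unit of net cost, so contributing nothing is still dominant.
Everyone keeps their endowment and the group total is 4 × 15 = 60.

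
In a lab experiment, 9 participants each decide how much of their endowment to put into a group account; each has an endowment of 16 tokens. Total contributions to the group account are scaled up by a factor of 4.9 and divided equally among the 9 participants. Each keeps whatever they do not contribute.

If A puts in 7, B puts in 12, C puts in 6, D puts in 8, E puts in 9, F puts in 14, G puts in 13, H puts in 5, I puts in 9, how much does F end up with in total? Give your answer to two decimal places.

Total contributed: 7 + 12 + 6 + 8 + 9 + 14 + 13 + 5 + 9 = 83.
Each receives 4.9 × 83 / 9 = 45.19 from the group account.
F keeps 16 − 14 = 2, so F's payoff is 2 + 45.19 = 47.19.

47.19 tokens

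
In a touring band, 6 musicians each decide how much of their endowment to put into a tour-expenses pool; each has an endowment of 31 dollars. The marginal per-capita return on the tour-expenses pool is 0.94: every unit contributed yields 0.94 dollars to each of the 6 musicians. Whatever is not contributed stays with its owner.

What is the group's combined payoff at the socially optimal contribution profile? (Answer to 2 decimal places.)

Each contributed unit returns 5.640 to the group as a whole (0.94 to each of 6 players), which exceeds 1, so the social optimum is full contribution: group total = 5.640 × 186 = 1049.04.

1049.04 dollars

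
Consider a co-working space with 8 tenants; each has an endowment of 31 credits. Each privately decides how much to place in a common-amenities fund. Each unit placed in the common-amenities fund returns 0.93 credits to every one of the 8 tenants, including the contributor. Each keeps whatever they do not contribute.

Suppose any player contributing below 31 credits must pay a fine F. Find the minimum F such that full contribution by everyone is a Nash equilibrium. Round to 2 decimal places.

2.17 credits

Given the others contribute fully, the best deviation is to contribute 0 (any partial contribution still incurs the fine and gives up units whose private return 0.93 is below 1).
Deviating from 31 to 0 saves 31 credits but forfeits the deviator's share of the drop in the common-amenities fund: 0.93 × 31 = 28.83.
So the deviation gain is 31 − 28.83 = 2.17, and the fine must be at least 2.17 credits to wipe it out.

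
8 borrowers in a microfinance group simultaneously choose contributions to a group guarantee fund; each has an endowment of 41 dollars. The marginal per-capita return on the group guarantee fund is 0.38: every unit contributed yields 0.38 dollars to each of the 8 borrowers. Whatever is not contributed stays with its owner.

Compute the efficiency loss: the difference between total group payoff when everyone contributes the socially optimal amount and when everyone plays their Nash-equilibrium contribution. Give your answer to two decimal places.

669.12 dollars

The private return per contributed unit is 0.38 < 1, so contributing 0 is dominant for every player. At the Nash equilibrium everyone keeps their 41, and the group total is 8 × 41 = 328.
Each contributed unit returns 3.040 to the group as a whole (0.38 to each of 8 players), which exceeds 1, so the social optimum is full contribution: group total = 3.040 × 328 = 997.12.
Efficiency loss = 997.12 − 328 = 669.12.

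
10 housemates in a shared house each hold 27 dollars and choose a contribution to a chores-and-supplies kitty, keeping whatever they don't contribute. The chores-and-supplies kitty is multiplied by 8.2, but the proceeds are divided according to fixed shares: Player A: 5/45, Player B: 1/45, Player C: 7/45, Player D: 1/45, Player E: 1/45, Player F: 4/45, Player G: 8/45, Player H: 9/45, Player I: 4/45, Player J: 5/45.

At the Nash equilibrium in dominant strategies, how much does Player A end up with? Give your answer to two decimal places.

A player with share s gets back 8.2·s per unit contributed, so full contribution is dominant for anyone with s > 1/8.2 = 0.1220 and zero contribution is dominant for anyone below.
Player C, Player G and Player H are above the threshold, contributing 27 each; the remaining 7 contribute 0. Total contributed: 81.
Player A keeps 27 and receives 8.2 × 81 × 5/45 = 73.80 from the chores-and-supplies kitty, for a payoff of 100.80.

100.80 dollars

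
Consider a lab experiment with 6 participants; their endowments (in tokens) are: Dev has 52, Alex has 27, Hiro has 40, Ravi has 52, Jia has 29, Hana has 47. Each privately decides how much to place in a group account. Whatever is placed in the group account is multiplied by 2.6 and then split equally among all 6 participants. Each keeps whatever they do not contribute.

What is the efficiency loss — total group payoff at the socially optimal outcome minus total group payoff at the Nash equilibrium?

The private return per contributed unit is 2.6/6 = 0.4333 < 1 for every player regardless of endowment, so the Nash equilibrium is zero contribution and the group total is Σ E_j = 52 + 27 + 40 + 52 + 29 + 47 = 247.
Each contributed unit returns 2.600 to the group, so the social optimum is full contribution by everyone: group total = 2.600 × 247 = 642.20.
Efficiency loss = (2.600 − 1) × 247 = 395.20.

395.20 tokens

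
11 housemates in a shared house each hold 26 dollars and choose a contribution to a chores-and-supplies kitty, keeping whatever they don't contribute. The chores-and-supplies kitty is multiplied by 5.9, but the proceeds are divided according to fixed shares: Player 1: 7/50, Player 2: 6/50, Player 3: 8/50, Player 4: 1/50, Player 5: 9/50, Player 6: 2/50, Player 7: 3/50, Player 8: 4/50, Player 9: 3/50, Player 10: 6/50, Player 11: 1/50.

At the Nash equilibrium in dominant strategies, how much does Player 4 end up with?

Each unit j contributes comes back to j as 5.9 × (j's share), so j prefers to contribute only if that share exceeds 1/5.9 = 0.1695; otherwise keeping the unit dominates.
Only Player 5 (9/50) clears that bar, contributing 26; the remaining 10 contribute 0. Total contributed: 26.
Player 4 keeps 26 and receives 5.9 × 26 × 1/50 = 3.07 from the chores-and-supplies kitty, for a payoff of 29.07.

29.07 dollars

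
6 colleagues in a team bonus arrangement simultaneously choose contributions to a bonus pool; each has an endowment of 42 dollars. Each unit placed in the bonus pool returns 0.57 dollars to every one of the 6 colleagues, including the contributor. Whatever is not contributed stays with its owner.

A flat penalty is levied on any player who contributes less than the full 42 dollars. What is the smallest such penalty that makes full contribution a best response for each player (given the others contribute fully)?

Given the others contribute fully, the best deviation is to contribute 0 (any partial contribution still incurs the fine and gives up units whose private return 0.57 is below 1).
Deviating from 42 to 0 saves 42 dollars but forfeits the deviator's share of the drop in the bonus pool: 0.57 × 42 = 23.94.
So the deviation gain is 42 − 23.94 = 18.06, and the fine must be at least 18.06 dollars to wipe it out.

18.06 dollars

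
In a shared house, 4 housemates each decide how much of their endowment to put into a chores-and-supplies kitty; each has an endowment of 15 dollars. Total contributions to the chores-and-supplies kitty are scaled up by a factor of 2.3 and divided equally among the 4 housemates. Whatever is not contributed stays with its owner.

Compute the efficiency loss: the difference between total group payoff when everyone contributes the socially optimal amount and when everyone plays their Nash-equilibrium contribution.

Each contributed unit returns 2.3/4 = 0.5750 to its contributor — below 1 — so contributing 0 is dominant for every player. At the Nash equilibrium everyone keeps their 15, and the group total is 4 × 15 = 60.
Each contributed unit returns 2.300 to the group as a whole (0.5750 to each of 4 players), which exceeds 1, so the social optimum is full contribution: group total = 2.300 × 60 = 138.00.
Efficiency loss = 138.00 − 60 = 78.00.

78.00 dollars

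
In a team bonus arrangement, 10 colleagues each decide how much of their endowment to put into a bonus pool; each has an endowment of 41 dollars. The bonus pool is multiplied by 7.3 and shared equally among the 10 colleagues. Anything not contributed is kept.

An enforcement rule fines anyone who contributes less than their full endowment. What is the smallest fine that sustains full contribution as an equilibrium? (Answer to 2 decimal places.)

11.07 dollars

Given the others contribute fully, the best deviation is to contribute 0 (any partial contribution still incurs the fine and gives up units whose private return 0.7300 is below 1).
Deviating from 41 to 0 saves 41 dollars but forfeits the deviator's share of the drop in the bonus pool: 7.3/10 × 41 = 29.93.
So the deviation gain is 41 − 29.93 = 11.07, and the fine must be at least 11.07 dollars to wipe it out.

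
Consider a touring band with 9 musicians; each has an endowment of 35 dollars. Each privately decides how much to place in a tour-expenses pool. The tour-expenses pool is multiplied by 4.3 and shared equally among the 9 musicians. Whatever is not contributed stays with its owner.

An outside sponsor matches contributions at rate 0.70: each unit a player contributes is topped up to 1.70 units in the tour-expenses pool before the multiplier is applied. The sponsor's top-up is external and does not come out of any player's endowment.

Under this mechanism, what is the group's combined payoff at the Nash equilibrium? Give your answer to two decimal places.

With the mechanism, a contributed unit returns 4.3 × 1.70 / 9 = 0.8122 per unit of net cost — still below 1 — so contributing 0 remains dominant for every player.
At the Nash equilibrium no one contributes; group total payoff = 9 × 35 = 315.

315.00 dollars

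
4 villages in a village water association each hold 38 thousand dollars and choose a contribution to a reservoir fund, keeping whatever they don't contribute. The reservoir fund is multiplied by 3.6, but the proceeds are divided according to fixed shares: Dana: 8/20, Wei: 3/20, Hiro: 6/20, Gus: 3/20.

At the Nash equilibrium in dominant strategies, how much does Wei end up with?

79.04 thousand dollars

A player with share s gets back 3.6·s per unit contributed, so full contribution is dominant for anyone with s > 1/3.6 = 0.2778 and zero contribution is dominant for anyone below.
Dana and Hiro are above the threshold, contributing 38 each; the remaining 2 contribute 0. Total contributed: 76.
Wei keeps 38 and receives 3.6 × 76 × 3/20 = 41.04 from the reservoir fund, for a payoff of 79.04.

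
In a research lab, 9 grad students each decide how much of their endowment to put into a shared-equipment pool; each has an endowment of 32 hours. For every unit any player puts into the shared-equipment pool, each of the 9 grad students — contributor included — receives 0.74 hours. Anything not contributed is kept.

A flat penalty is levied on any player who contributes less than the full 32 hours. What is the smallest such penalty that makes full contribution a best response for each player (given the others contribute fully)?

Given the others contribute fully, the best deviation is to contribute 0 (any partial contribution still incurs the fine and gives up units whose private return 0.74 is below 1).
Deviating from 32 to 0 saves 32 hours but forfeits the deviator's share of the drop in the shared-equipment pool: 0.74 × 32 = 23.68.
So the deviation gain is 32 − 23.68 = 8.32, and the fine must be at least 8.32 hours to wipe it out.

8.32 hours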